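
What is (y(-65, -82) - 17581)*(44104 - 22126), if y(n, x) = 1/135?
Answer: -1931975276/5 ≈ -3.8640e+8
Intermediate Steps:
y(n, x) = 1/135
(y(-65, -82) - 17581)*(44104 - 22126) = (1/135 - 17581)*(44104 - 22126) = -2373434/135*21978 = -1931975276/5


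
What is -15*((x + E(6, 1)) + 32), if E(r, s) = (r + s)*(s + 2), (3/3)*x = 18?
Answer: -1065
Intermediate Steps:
x = 18
E(r, s) = (2 + s)*(r + s) (E(r, s) = (r + s)*(2 + s) = (2 + s)*(r + s))
-15*((x + E(6, 1)) + 32) = -15*((18 + (1**2 + 2*6 + 2*1 + 6*1)) + 32) = -15*((18 + (1 + 12 + 2 + 6)) + 32) = -15*((18 + 21) + 32) = -15*(39 + 32) = -15*71 = -1065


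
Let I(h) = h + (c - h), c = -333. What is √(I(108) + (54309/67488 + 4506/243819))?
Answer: I*√69398886255396424014/457079352 ≈ 18.226*I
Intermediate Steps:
I(h) = -333 (I(h) = h + (-333 - h) = -333)
√(I(108) + (54309/67488 + 4506/243819)) = √(-333 + (54309/67488 + 4506/243819)) = √(-333 + (54309*(1/67488) + 4506*(1/243819))) = √(-333 + (18103/22496 + 1502/81273)) = √(-333 + 1505074111/1828317408) = √(-607324622753/1828317408) = I*√69398886255396424014/457079352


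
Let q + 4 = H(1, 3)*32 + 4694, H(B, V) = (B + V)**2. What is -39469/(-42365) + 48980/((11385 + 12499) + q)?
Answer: 1611516517/616114195 ≈ 2.6156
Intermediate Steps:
q = 5202 (q = -4 + ((1 + 3)**2*32 + 4694) = -4 + (4**2*32 + 4694) = -4 + (16*32 + 4694) = -4 + (512 + 4694) = -4 + 5206 = 5202)
-39469/(-42365) + 48980/((11385 + 12499) + q) = -39469/(-42365) + 48980/((11385 + 12499) + 5202) = -39469*(-1/42365) + 48980/(23884 + 5202) = 39469/42365 + 48980/29086 = 39469/42365 + 48980*(1/29086) = 39469/42365 + 24490/14543 = 1611516517/616114195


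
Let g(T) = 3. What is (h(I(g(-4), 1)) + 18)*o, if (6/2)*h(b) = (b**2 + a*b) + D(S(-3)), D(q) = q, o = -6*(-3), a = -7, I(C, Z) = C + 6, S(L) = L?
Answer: 414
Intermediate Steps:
I(C, Z) = 6 + C
o = 18
h(b) = -1 - 7*b/3 + b**2/3 (h(b) = ((b**2 - 7*b) - 3)/3 = (-3 + b**2 - 7*b)/3 = -1 - 7*b/3 + b**2/3)
(h(I(g(-4), 1)) + 18)*o = ((-1 - 7*(6 + 3)/3 + (6 + 3)**2/3) + 18)*18 = ((-1 - 7/3*9 + (1/3)*9**2) + 18)*18 = ((-1 - 21 + (1/3)*81) + 18)*18 = ((-1 - 21 + 27) + 18)*18 = (5 + 18)*18 = 23*18 = 414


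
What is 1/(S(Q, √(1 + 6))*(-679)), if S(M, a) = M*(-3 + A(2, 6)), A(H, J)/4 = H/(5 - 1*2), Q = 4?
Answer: 3/2716 ≈ 0.0011046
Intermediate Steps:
A(H, J) = 4*H/3 (A(H, J) = 4*(H/(5 - 1*2)) = 4*(H/(5 - 2)) = 4*(H/3) = 4*H/3)
S(M, a) = -M/3 (S(M, a) = M*(-3 + (4/3)*2) = M*(-3 + 8/3) = M*(-⅓) = -M/3)
1/(S(Q, √(1 + 6))*(-679)) = 1/(-⅓*4*(-679)) = 1/(-4/3*(-679)) = 1/(2716/3) = 3/2716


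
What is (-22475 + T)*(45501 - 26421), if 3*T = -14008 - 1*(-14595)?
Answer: -425089680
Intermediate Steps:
T = 587/3 (T = (-14008 - 1*(-14595))/3 = (-14008 + 14595)/3 = (1/3)*587 = 587/3 ≈ 195.67)
(-22475 + T)*(45501 - 26421) = (-22475 + 587/3)*(45501 - 26421) = -66838/3*19080 = -425089680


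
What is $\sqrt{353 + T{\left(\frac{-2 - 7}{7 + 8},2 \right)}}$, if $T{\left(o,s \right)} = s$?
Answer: $\sqrt{355} \approx 18.841$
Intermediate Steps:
$\sqrt{353 + T{\left(\frac{-2 - 7}{7 + 8},2 \right)}} = \sqrt{353 + 2} = \sqrt{355}$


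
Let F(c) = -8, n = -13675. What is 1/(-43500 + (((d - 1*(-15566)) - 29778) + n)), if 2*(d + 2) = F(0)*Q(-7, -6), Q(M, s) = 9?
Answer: -1/71425 ≈ -1.4001e-5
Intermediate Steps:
d = -38 (d = -2 + (-8*9)/2 = -2 + (½)*(-72) = -2 - 36 = -38)
1/(-43500 + (((d - 1*(-15566)) - 29778) + n)) = 1/(-43500 + (((-38 - 1*(-15566)) - 29778) - 13675)) = 1/(-43500 + (((-38 + 15566) - 29778) - 13675)) = 1/(-43500 + ((15528 - 29778) - 13675)) = 1/(-43500 + (-14250 - 13675)) = 1/(-43500 - 27925) = 1/(-71425) = -1/71425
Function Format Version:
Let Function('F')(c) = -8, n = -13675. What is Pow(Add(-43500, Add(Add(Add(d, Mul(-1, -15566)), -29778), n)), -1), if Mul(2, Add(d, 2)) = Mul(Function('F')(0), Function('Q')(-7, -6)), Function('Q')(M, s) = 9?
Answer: Rational(-1, 71425) ≈ -1.4001e-5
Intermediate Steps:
d = -38 (d = Add(-2, Mul(Rational(1, 2), Mul(-8, 9))) = Add(-2, Mul(Rational(1, 2), -72)) = Add(-2, -36) = -38)
Pow(Add(-43500, Add(Add(Add(d, Mul(-1, -15566)), -29778), n)), -1) = Pow(Add(-43500, Add(Add(Add(-38, Mul(-1, -15566)), -29778), -13675)), -1) = Pow(Add(-43500, Add(Add(Add(-38, 15566), -29778), -13675)), -1) = Pow(Add(-43500, Add(Add(15528, -29778), -13675)), -1) = Pow(Add(-43500, Add(-14250, -13675)), -1) = Pow(Add(-43500, -27925), -1) = Pow(-71425, -1) = Rational(-1, 71425)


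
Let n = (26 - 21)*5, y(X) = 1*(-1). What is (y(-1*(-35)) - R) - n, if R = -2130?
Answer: 2104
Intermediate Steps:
y(X) = -1
n = 25 (n = 5*5 = 25)
(y(-1*(-35)) - R) - n = (-1 - 1*(-2130)) - 1*25 = (-1 + 2130) - 25 = 2129 - 25 = 2104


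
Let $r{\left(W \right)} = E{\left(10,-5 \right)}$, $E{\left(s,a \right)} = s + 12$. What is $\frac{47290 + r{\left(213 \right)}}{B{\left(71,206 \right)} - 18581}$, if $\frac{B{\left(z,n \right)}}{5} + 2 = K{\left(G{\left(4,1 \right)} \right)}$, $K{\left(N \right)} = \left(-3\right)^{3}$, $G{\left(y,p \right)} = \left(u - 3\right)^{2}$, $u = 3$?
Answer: $- \frac{23656}{9363} \approx -2.5265$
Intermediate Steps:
$E{\left(s,a \right)} = 12 + s$
$G{\left(y,p \right)} = 0$ ($G{\left(y,p \right)} = \left(3 - 3\right)^{2} = 0^{2} = 0$)
$K{\left(N \right)} = -27$
$r{\left(W \right)} = 22$ ($r{\left(W \right)} = 12 + 10 = 22$)
$B{\left(z,n \right)} = -145$ ($B{\left(z,n \right)} = -10 + 5 \left(-27\right) = -10 - 135 = -145$)
$\frac{47290 + r{\left(213 \right)}}{B{\left(71,206 \right)} - 18581} = \frac{47290 + 22}{-145 - 18581} = \frac{47312}{-18726} = 47312 \left(- \frac{1}{18726}\right) = - \frac{23656}{9363}$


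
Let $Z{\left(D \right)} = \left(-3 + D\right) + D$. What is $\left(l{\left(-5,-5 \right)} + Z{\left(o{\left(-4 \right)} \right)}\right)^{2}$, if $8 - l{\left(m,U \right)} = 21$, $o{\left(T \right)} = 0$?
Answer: $256$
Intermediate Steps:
$l{\left(m,U \right)} = -13$ ($l{\left(m,U \right)} = 8 - 21 = -13$)
$Z{\left(D \right)} = -3 + 2 D$
$\left(l{\left(-5,-5 \right)} + Z{\left(o{\left(-4 \right)} \right)}\right)^{2} = \left(-13 + \left(-3 + 2 \cdot 0\right)\right)^{2} = \left(-13 + \left(-3 + 0\right)\right)^{2} = \left(-13 - 3\right)^{2} = \left(-16\right)^{2} = 256$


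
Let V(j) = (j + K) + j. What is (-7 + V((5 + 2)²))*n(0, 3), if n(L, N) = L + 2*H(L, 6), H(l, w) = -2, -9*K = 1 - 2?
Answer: -3280/9 ≈ -364.44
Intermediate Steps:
K = ⅑ (K = -(1 - 2)/9 = -⅑*(-1) = ⅑ ≈ 0.11111)
V(j) = ⅑ + 2*j (V(j) = (j + ⅑) + j = (⅑ + j) + j = ⅑ + 2*j)
n(L, N) = -4 + L (n(L, N) = L + 2*(-2) = L - 4 = -4 + L)
(-7 + V((5 + 2)²))*n(0, 3) = (-7 + (⅑ + 2*(5 + 2)²))*(-4 + 0) = (-7 + (⅑ + 2*7²))*(-4) = (-7 + (⅑ + 2*49))*(-4) = (-7 + (⅑ + 98))*(-4) = (-7 + 883/9)*(-4) = (820/9)*(-4) = -3280/9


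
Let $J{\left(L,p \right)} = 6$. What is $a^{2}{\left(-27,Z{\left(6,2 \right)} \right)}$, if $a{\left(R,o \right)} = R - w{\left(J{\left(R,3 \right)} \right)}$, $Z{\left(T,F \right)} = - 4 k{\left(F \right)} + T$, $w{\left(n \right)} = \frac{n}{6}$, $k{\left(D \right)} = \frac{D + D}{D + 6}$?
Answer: $784$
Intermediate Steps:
$k{\left(D \right)} = \frac{2 D}{6 + D}$
$w{\left(n \right)} = \frac{n}{6}$ ($w{\left(n \right)} = n \frac{1}{6} = \frac{n}{6}$)
$Z{\left(T,F \right)} = T - \frac{8 F}{6 + F}$ ($Z{\left(T,F \right)} = - 4 \frac{2 F}{6 + F} + T = - \frac{8 F}{6 + F} + T = T - \frac{8 F}{6 + F}$)
$a{\left(R,o \right)} = -1 + R$ ($a{\left(R,o \right)} = R - \frac{1}{6} \cdot 6 = R - 1 = -1 + R$)
$a^{2}{\left(-27,Z{\left(6,2 \right)} \right)} = \left(-1 - 27\right)^{2} = \left(-28\right)^{2} = 784$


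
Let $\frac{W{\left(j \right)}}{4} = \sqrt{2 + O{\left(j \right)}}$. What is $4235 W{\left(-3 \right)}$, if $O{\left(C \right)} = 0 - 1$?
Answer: $16940$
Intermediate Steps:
$O{\left(C \right)} = -1$
$W{\left(j \right)} = 4$ ($W{\left(j \right)} = 4 \sqrt{2 - 1} = 4 \sqrt{1} = 4 \cdot 1 = 4$)
$4235 W{\left(-3 \right)} = 4235 \cdot 4 = 16940$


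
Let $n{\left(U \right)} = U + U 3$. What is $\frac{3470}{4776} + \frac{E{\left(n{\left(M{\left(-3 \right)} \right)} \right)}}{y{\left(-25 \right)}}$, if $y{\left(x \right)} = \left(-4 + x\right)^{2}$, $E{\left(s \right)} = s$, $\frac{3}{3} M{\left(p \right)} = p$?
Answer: $\frac{1430479}{2008308} \approx 0.71228$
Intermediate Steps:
$M{\left(p \right)} = p$
$n{\left(U \right)} = 4 U$ ($n{\left(U \right)} = U + 3 U = 4 U$)
$\frac{3470}{4776} + \frac{E{\left(n{\left(M{\left(-3 \right)} \right)} \right)}}{y{\left(-25 \right)}} = \frac{3470}{4776} + \frac{4 \left(-3\right)}{\left(-4 - 25\right)^{2}} = 3470 \cdot \frac{1}{4776} - \frac{12}{\left(-29\right)^{2}} = \frac{1735}{2388} - \frac{12}{841} = \frac{1430479}{2008308}$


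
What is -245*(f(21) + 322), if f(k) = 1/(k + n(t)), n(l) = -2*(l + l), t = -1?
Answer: -394499/5 ≈ -78900.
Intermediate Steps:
n(l) = -4*l
f(k) = 1/(4 + k) (f(k) = 1/(k - 4*(-1)) = 1/(k + 4) = 1/(4 + k))
-245*(f(21) + 322) = -245*(1/(4 + 21) + 322) = -245*(1/25 + 322) = -245*8051/25 = -394499/5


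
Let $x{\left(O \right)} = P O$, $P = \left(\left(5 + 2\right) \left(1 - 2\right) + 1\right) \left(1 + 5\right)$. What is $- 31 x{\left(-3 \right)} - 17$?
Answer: $-3365$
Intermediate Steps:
$P = -36$ ($P = \left(7 \left(-1\right) + 1\right) 6 = \left(-7 + 1\right) 6 = \left(-6\right) 6 = -36$)
$x{\left(O \right)} = - 36 O$
$- 31 x{\left(-3 \right)} - 17 = - 31 \left(\left(-36\right) \left(-3\right)\right) - 17 = \left(-31\right) 108 - 17 = -3348 - 17 = -3365$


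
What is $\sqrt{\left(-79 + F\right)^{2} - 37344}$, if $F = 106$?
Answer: $i \sqrt{36615} \approx 191.35 i$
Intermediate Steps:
$\sqrt{\left(-79 + F\right)^{2} - 37344} = \sqrt{\left(-79 + 106\right)^{2} - 37344} = \sqrt{27^{2} - 37344} = \sqrt{729 - 37344} = \sqrt{-36615} = i \sqrt{36615}$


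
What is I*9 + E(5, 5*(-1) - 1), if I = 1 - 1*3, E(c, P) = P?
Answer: -24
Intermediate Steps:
I = -2 (I = 1 - 3 = -2)
I*9 + E(5, 5*(-1) - 1) = -2*9 + (5*(-1) - 1) = -18 + (-5 - 1) = -18 - 6 = -24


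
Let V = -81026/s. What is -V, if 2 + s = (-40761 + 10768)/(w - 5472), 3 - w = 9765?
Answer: -1234350084/475 ≈ -2.5986e+6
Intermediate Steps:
w = -9762 (w = 3 - 1*9765 = 3 - 9765 = -9762)
s = -475/15234 (s = -2 + (-40761 + 10768)/(-9762 - 5472) = -2 - 29993/(-15234) = -2 - 29993*(-1/15234) = -2 + 29993/15234 = -475/15234 ≈ -0.031180)
V = 1234350084/475 (V = -81026/(-475/15234) = -81026*(-15234/475) = 1234350084/475 ≈ 2.5986e+6)
-V = -1*1234350084/475 = -1234350084/475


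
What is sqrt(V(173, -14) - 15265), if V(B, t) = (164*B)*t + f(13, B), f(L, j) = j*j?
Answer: 4*I*sqrt(23909) ≈ 618.5*I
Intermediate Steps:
f(L, j) = j**2
V(B, t) = B**2 + 164*B*t (V(B, t) = (164*B)*t + B**2 = 164*B*t + B**2 = B**2 + 164*B*t)
sqrt(V(173, -14) - 15265) = sqrt(173*(173 + 164*(-14)) - 15265) = sqrt(173*(173 - 2296) - 15265) = sqrt(173*(-2123) - 15265) = sqrt(-367279 - 15265) = sqrt(-382544) = 4*I*sqrt(23909)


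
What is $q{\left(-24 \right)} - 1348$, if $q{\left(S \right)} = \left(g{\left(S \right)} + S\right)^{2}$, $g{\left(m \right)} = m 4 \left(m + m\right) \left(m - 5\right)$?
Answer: $17863924988$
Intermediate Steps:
$g{\left(m \right)} = 8 m^{2} \left(-5 + m\right)$ ($g{\left(m \right)} = 4 m 2 m \left(-5 + m\right) = 8 m^{2} \left(-5 + m\right)$)
$q{\left(S \right)} = \left(S + 8 S^{2} \left(-5 + S\right)\right)^{2}$ ($q{\left(S \right)} = \left(8 S^{2} \left(-5 + S\right) + S\right)^{2} = \left(S + 8 S^{2} \left(-5 + S\right)\right)^{2}$)
$q{\left(-24 \right)} - 1348 = \left(-24\right)^{2} \left(1 + 8 \left(-24\right) \left(-5 - 24\right)\right)^{2} - 1348 = 576 \left(1 + 8 \left(-24\right) \left(-29\right)\right)^{2} - 1348 = 576 \left(1 + 5568\right)^{2} - 1348 = 576 \cdot 5569^{2} - 1348 = 576 \cdot 31013761 - 1348 = 17863926336 - 1348 = 17863924988$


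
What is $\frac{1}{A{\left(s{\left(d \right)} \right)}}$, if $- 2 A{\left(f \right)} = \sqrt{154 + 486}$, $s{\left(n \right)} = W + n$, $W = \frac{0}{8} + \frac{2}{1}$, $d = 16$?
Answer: $- \frac{\sqrt{10}}{40} \approx -0.079057$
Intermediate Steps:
$W = 2$ ($W = 0 \cdot \frac{1}{8} + 2 \cdot 1 = 0 + 2 = 2$)
$s{\left(n \right)} = 2 + n$
$A{\left(f \right)} = - 4 \sqrt{10}$ ($A{\left(f \right)} = - \frac{\sqrt{154 + 486}}{2} = - \frac{\sqrt{640}}{2} = - \frac{8 \sqrt{10}}{2} = - 4 \sqrt{10}$)
$\frac{1}{A{\left(s{\left(d \right)} \right)}} = \frac{1}{\left(-4\right) \sqrt{10}} = - \frac{\sqrt{10}}{40}$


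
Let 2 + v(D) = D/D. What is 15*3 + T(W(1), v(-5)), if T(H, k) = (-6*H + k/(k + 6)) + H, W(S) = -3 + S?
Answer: 274/5 ≈ 54.800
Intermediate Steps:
v(D) = -1 (v(D) = -2 + D/D = -2 + 1 = -1)
T(H, k) = -5*H + k/(6 + k) (T(H, k) = (-6*H + k/(6 + k)) + H = -5*H + k/(6 + k))
15*3 + T(W(1), v(-5)) = 15*3 + (-1 - 30*(-3 + 1) - 5*(-3 + 1)*(-1))/(6 - 1) = 45 + (-1 - 30*(-2) - 5*(-2)*(-1))/5 = 45 + (-1 + 60 - 10)/5 = 45 + (⅕)*49 = 45 + 49/5 = 274/5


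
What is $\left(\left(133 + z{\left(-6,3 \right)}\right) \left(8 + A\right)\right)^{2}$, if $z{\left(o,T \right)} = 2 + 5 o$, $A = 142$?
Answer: $248062500$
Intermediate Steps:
$\left(\left(133 + z{\left(-6,3 \right)}\right) \left(8 + A\right)\right)^{2} = \left(\left(133 + \left(2 + 5 \left(-6\right)\right)\right) \left(8 + 142\right)\right)^{2} = \left(\left(133 + \left(2 - 30\right)\right) 150\right)^{2} = \left(\left(133 - 28\right) 150\right)^{2} = \left(105 \cdot 150\right)^{2} = 15750^{2} = 248062500$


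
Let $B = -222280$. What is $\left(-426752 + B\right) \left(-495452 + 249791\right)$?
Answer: $159441850152$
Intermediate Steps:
$\left(-426752 + B\right) \left(-495452 + 249791\right) = \left(-426752 - 222280\right) \left(-495452 + 249791\right) = \left(-649032\right) \left(-245661\right) = 159441850152$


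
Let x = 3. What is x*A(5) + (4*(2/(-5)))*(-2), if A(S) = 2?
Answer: 46/5 ≈ 9.2000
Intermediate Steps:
x*A(5) + (4*(2/(-5)))*(-2) = 3*2 + (4*(2/(-5)))*(-2) = 6 + (4*(2*(-⅕)))*(-2) = 6 + (4*(-⅖))*(-2) = 6 - 8/5*(-2) = 6 + 16/5 = 46/5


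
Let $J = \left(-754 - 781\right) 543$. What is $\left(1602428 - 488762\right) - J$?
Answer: $1947171$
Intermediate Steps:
$J = -833505$ ($J = \left(-1535\right) 543 = -833505$)
$\left(1602428 - 488762\right) - J = \left(1602428 - 488762\right) - -833505 = \left(1602428 - 488762\right) + 833505 = 1113666 + 833505 = 1947171$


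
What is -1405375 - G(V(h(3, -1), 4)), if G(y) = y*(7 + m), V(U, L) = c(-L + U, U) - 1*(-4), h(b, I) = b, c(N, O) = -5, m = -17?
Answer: -1405385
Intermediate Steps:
V(U, L) = -1 (V(U, L) = -5 - 1*(-4) = -5 + 4 = -1)
G(y) = -10*y (G(y) = y*(7 - 17) = y*(-10) = -10*y)
-1405375 - G(V(h(3, -1), 4)) = -1405375 - (-10)*(-1) = -1405375 - 1*10 = -1405375 - 10 = -1405385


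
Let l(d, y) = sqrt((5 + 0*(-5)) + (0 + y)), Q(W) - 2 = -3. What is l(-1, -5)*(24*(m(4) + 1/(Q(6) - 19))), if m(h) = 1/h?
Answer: 0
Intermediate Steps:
Q(W) = -1 (Q(W) = 2 - 3 = -1)
l(d, y) = sqrt(5 + y) (l(d, y) = sqrt((5 + 0) + y) = sqrt(5 + y))
l(-1, -5)*(24*(m(4) + 1/(Q(6) - 19))) = sqrt(5 - 5)*(24*(1/4 + 1/(-1 - 19))) = sqrt(0)*(24*(1/4 + 1/(-20))) = 0*(24*(1/4 - 1/20)) = 0*(24*(1/5)) = 0*(24/5) = 0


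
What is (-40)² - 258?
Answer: 1342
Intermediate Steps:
(-40)² - 258 = 1600 - 258 = 1342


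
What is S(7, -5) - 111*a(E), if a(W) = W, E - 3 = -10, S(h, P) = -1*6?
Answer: 771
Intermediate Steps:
S(h, P) = -6
E = -7 (E = 3 - 10 = -7)
S(7, -5) - 111*a(E) = -6 - 111*(-7) = -6 + 777 = 771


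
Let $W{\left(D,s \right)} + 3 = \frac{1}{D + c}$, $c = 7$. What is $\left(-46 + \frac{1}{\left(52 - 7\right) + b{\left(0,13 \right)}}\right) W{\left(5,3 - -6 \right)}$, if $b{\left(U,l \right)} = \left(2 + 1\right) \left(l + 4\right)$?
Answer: $\frac{154525}{1152} \approx 134.14$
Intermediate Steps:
$b{\left(U,l \right)} = 12 + 3 l$ ($b{\left(U,l \right)} = 3 \left(4 + l\right) = 12 + 3 l$)
$W{\left(D,s \right)} = -3 + \frac{1}{7 + D}$ ($W{\left(D,s \right)} = -3 + \frac{1}{D + 7} = -3 + \frac{1}{7 + D}$)
$\left(-46 + \frac{1}{\left(52 - 7\right) + b{\left(0,13 \right)}}\right) W{\left(5,3 - -6 \right)} = \left(-46 + \frac{1}{\left(52 - 7\right) + \left(12 + 3 \cdot 13\right)}\right) \frac{-20 - 15}{7 + 5} = \left(-46 + \frac{1}{45 + \left(12 + 39\right)}\right) \frac{-20 - 15}{12} = \left(-46 + \frac{1}{45 + 51}\right) \frac{1}{12} \left(-35\right) = \left(-46 + \frac{1}{96}\right) \left(- \frac{35}{12}\right) = \left(- \frac{4415}{96}\right) \left(- \frac{35}{12}\right) = \frac{154525}{1152}$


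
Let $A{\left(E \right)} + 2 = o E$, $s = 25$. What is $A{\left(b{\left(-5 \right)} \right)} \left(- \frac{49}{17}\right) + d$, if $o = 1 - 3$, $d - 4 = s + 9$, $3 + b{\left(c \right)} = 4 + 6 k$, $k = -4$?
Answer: $- \frac{1510}{17} \approx -88.823$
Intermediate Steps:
$b{\left(c \right)} = -23$ ($b{\left(c \right)} = -3 + \left(4 + 6 \left(-4\right)\right) = -3 + \left(4 - 24\right) = -3 - 20 = -23$)
$d = 38$ ($d = 4 + \left(25 + 9\right) = 4 + 34 = 38$)
$o = -2$
$A{\left(E \right)} = -2 - 2 E$
$A{\left(b{\left(-5 \right)} \right)} \left(- \frac{49}{17}\right) + d = \left(-2 - -46\right) \left(- \frac{49}{17}\right) + 38 = \left(-2 + 46\right) \left(\left(-49\right) \frac{1}{17}\right) + 38 = 44 \left(- \frac{49}{17}\right) + 38 = - \frac{2156}{17} + 38 = - \frac{1510}{17}$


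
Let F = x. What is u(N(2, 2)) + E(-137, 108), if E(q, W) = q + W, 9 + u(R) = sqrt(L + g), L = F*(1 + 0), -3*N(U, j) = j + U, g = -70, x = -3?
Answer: -38 + I*sqrt(73) ≈ -38.0 + 8.544*I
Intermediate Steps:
F = -3
N(U, j) = -U/3 - j/3 (N(U, j) = -(j + U)/3 = -(U + j)/3 = -U/3 - j/3)
L = -3 (L = -3*(1 + 0) = -3*1 = -3)
u(R) = -9 + I*sqrt(73) (u(R) = -9 + sqrt(-3 - 70) = -9 + sqrt(-73) = -9 + I*sqrt(73))
E(q, W) = W + q
u(N(2, 2)) + E(-137, 108) = (-9 + I*sqrt(73)) + (108 - 137) = (-9 + I*sqrt(73)) - 29 = -38 + I*sqrt(73)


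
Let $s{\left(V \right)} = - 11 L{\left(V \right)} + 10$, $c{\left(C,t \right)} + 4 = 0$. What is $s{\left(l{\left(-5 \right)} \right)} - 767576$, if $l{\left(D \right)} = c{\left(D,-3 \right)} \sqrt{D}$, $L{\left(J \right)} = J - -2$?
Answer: $-767588 + 44 i \sqrt{5} \approx -7.6759 \cdot 10^{5} + 98.387 i$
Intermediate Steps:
$c{\left(C,t \right)} = -4$ ($c{\left(C,t \right)} = -4 + 0 = -4$)
$L{\left(J \right)} = 2 + J$ ($L{\left(J \right)} = J + 2 = 2 + J$)
$l{\left(D \right)} = - 4 \sqrt{D}$
$s{\left(V \right)} = -12 - 11 V$ ($s{\left(V \right)} = - 11 \left(2 + V\right) + 10 = \left(-22 - 11 V\right) + 10 = -12 - 11 V$)
$s{\left(l{\left(-5 \right)} \right)} - 767576 = \left(-12 - 11 \left(- 4 \sqrt{-5}\right)\right) - 767576 = \left(-12 - 11 \left(- 4 i \sqrt{5}\right)\right) - 767576 = \left(-12 + 44 i \sqrt{5}\right) - 767576 = -767588 + 44 i \sqrt{5}$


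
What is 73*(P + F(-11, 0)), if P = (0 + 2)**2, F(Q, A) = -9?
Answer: -365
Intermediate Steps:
P = 4 (P = 2**2 = 4)
73*(P + F(-11, 0)) = 73*(4 - 9) = 73*(-5) = -365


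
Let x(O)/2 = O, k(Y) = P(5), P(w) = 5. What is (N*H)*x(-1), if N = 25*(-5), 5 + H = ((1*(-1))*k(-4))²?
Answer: 5000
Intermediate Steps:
k(Y) = 5
x(O) = 2*O
H = 20 (H = -5 + ((1*(-1))*5)² = -5 + (-1*5)² = -5 + (-5)² = -5 + 25 = 20)
N = -125
(N*H)*x(-1) = (-125*20)*(2*(-1)) = -2500*(-2) = 5000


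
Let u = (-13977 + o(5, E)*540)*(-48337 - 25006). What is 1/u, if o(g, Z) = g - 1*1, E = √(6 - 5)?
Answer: 1/866694231 ≈ 1.1538e-9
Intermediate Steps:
E = 1 (E = √1 = 1)
o(g, Z) = -1 + g (o(g, Z) = g - 1 = -1 + g)
u = 866694231 (u = (-13977 + (-1 + 5)*540)*(-48337 - 25006) = (-13977 + 4*540)*(-73343) = (-13977 + 2160)*(-73343) = -11817*(-73343) = 866694231)
1/u = 1/866694231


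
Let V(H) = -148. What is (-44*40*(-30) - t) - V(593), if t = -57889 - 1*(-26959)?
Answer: 83878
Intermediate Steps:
t = -30930 (t = -57889 + 26959 = -30930)
(-44*40*(-30) - t) - V(593) = (-44*40*(-30) - 1*(-30930)) - 1*(-148) = (-1760*(-30) + 30930) + 148 = (52800 + 30930) + 148 = 83730 + 148 = 83878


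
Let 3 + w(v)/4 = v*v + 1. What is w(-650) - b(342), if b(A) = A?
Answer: 1689650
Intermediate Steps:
w(v) = -8 + 4*v² (w(v) = -12 + 4*(v*v + 1) = -12 + 4*(v² + 1) = -12 + 4*(1 + v²) = -12 + (4 + 4*v²) = -8 + 4*v²)
w(-650) - b(342) = (-8 + 4*(-650)²) - 1*342 = (-8 + 4*422500) - 342 = (-8 + 1690000) - 342 = 1689992 - 342 = 1689650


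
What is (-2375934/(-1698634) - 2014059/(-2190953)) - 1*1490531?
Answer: -2773596086043132377/1860813629101 ≈ -1.4905e+6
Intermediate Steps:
(-2375934/(-1698634) - 2014059/(-2190953)) - 1*1490531 = (-2375934*(-1/1698634) - 2014059*(-1/2190953)) - 1490531 = (1187967/849317 + 2014059/2190953) - 1490531 = 4313354410254/1860813629101 - 1490531 = -2773596086043132377/1860813629101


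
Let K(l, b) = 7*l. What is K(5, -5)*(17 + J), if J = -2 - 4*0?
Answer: 525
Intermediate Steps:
J = -2 (J = -2 + 0 = -2)
K(5, -5)*(17 + J) = (7*5)*(17 - 2) = 35*15 = 525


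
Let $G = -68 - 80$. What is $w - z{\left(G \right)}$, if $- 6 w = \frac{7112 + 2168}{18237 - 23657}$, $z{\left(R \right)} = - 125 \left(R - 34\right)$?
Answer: $- \frac{18495518}{813} \approx -22750.0$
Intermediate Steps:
$G = -148$ ($G = -68 - 80 = -148$)
$z{\left(R \right)} = 4250 - 125 R$ ($z{\left(R \right)} = - 125 \left(-34 + R\right) = 4250 - 125 R$)
$w = \frac{232}{813}$ ($w = - \frac{\left(7112 + 2168\right) \frac{1}{18237 - 23657}}{6} = - \frac{9280 \frac{1}{-5420}}{6} = - \frac{9280 \left(- \frac{1}{5420}\right)}{6} = \left(- \frac{1}{6}\right) \left(- \frac{464}{271}\right) = \frac{232}{813} \approx 0.28536$)
$w - z{\left(G \right)} = \frac{232}{813} - \left(4250 - -18500\right) = \frac{232}{813} - \left(4250 + 18500\right) = \frac{232}{813} - 22750 = - \frac{18495518}{813}$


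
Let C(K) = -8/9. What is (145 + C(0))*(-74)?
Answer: -95978/9 ≈ -10664.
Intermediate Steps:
C(K) = -8/9 (C(K) = -8*⅑ = -8/9)
(145 + C(0))*(-74) = (145 - 8/9)*(-74) = (1297/9)*(-74) = -95978/9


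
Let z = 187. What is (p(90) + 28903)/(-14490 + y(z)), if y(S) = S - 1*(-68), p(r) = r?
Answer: -28993/14235 ≈ -2.0367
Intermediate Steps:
y(S) = 68 + S (y(S) = S + 68 = 68 + S)
(p(90) + 28903)/(-14490 + y(z)) = (90 + 28903)/(-14490 + (68 + 187)) = 28993/(-14490 + 255) = 28993/(-14235) = 28993*(-1/14235) = -28993/14235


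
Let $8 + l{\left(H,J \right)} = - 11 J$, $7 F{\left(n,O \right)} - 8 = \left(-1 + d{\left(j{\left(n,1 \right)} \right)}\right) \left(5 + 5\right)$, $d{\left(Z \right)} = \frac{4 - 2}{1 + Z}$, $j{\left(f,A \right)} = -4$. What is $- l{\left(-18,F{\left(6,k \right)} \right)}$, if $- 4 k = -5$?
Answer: $- \frac{118}{21} \approx -5.619$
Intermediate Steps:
$k = \frac{5}{4}$ ($k = \left(- \frac{1}{4}\right) \left(-5\right) = \frac{5}{4} \approx 1.25$)
$d{\left(Z \right)} = \frac{2}{1 + Z}$
$F{\left(n,O \right)} = - \frac{26}{21}$ ($F{\left(n,O \right)} = \frac{8}{7} + \frac{\left(-1 + \frac{2}{1 - 4}\right) \left(5 + 5\right)}{7} = \frac{8}{7} + \frac{\left(-1 + \frac{2}{-3}\right) 10}{7} = \frac{8}{7} + \frac{\left(-1 + 2 \left(- \frac{1}{3}\right)\right) 10}{7} = \frac{8}{7} + \frac{\left(-1 - \frac{2}{3}\right) 10}{7} = \frac{8}{7} + \frac{\left(- \frac{5}{3}\right) 10}{7} = \frac{8}{7} + \frac{1}{7} \left(- \frac{50}{3}\right) = \frac{8}{7} - \frac{50}{21} = - \frac{26}{21}$)
$l{\left(H,J \right)} = -8 - 11 J$
$- l{\left(-18,F{\left(6,k \right)} \right)} = - (-8 - - \frac{286}{21}) = - (-8 + \frac{286}{21}) = \left(-1\right) \frac{118}{21} = - \frac{118}{21}$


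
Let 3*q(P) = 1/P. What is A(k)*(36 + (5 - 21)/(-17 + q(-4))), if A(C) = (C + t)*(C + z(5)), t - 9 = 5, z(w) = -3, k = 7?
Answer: 636048/205 ≈ 3102.7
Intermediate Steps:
q(P) = 1/(3*P)
t = 14 (t = 9 + 5 = 14)
A(C) = (-3 + C)*(14 + C) (A(C) = (C + 14)*(C - 3) = (14 + C)*(-3 + C) = (-3 + C)*(14 + C))
A(k)*(36 + (5 - 21)/(-17 + q(-4))) = (-42 + 7² + 11*7)*(36 + (5 - 21)/(-17 + (⅓)/(-4))) = (-42 + 49 + 77)*(36 - 16/(-17 + (⅓)*(-¼))) = 84*(36 - 16/(-17 - 1/12)) = 84*(36 - 16/(-205/12)) = 84*(36 - 16*(-12/205)) = 84*(36 + 192/205) = 84*(7572/205) = 636048/205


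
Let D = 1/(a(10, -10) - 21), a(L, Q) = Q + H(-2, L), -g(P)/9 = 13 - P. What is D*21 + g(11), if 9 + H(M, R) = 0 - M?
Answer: -705/38 ≈ -18.553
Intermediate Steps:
g(P) = -117 + 9*P (g(P) = -9*(13 - P) = -117 + 9*P)
H(M, R) = -9 - M (H(M, R) = -9 + (0 - M) = -9 - M)
a(L, Q) = -7 + Q (a(L, Q) = Q + (-9 - 1*(-2)) = Q + (-9 + 2) = Q - 7 = -7 + Q)
D = -1/38 (D = 1/((-7 - 10) - 21) = 1/(-17 - 21) = 1/(-38) = -1/38 ≈ -0.026316)
D*21 + g(11) = -1/38*21 + (-117 + 9*11) = -21/38 + (-117 + 99) = -21/38 - 18 = -705/38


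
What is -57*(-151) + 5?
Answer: 8612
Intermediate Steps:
-57*(-151) + 5 = 8607 + 5 = 8612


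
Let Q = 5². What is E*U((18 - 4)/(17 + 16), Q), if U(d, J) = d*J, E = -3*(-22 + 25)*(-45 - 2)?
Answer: 49350/11 ≈ 4486.4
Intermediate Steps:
E = 423 (E = -9*(-47) = -3*(-141) = 423)
Q = 25
U(d, J) = J*d
E*U((18 - 4)/(17 + 16), Q) = 423*(25*((18 - 4)/(17 + 16))) = 423*(25*(14/33)) = 423*(350/33) = 49350/11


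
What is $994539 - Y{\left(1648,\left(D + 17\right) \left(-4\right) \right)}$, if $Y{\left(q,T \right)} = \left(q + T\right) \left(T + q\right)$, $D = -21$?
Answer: $-1774357$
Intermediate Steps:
$Y{\left(q,T \right)} = \left(T + q\right)^{2}$ ($Y{\left(q,T \right)} = \left(T + q\right) \left(T + q\right) = \left(T + q\right)^{2}$)
$994539 - Y{\left(1648,\left(D + 17\right) \left(-4\right) \right)} = 994539 - \left(\left(-21 + 17\right) \left(-4\right) + 1648\right)^{2} = 994539 - \left(\left(-4\right) \left(-4\right) + 1648\right)^{2} = 994539 - \left(16 + 1648\right)^{2} = 994539 - 1664^{2} = 994539 - 2768896 = -1774357$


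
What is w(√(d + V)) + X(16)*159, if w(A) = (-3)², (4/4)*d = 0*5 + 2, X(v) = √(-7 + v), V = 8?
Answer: 486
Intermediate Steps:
d = 2 (d = 0*5 + 2 = 0 + 2 = 2)
w(A) = 9
w(√(d + V)) + X(16)*159 = 9 + √(-7 + 16)*159 = 9 + √9*159 = 9 + 3*159 = 9 + 477 = 486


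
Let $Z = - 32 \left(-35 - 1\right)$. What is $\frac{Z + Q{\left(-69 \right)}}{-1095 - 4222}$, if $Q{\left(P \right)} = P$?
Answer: $- \frac{1083}{5317} \approx -0.20369$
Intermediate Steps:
$Z = 1152$ ($Z = \left(-32\right) \left(-36\right) = 1152$)
$\frac{Z + Q{\left(-69 \right)}}{-1095 - 4222} = \frac{1152 - 69}{-1095 - 4222} = \frac{1083}{-5317} = 1083 \left(- \frac{1}{5317}\right) = - \frac{1083}{5317}$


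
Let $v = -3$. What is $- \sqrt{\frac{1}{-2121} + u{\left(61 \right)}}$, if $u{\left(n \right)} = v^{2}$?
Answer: $- \frac{4 \sqrt{2530353}}{2121} \approx -2.9999$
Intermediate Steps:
$u{\left(n \right)} = 9$ ($u{\left(n \right)} = \left(-3\right)^{2} = 9$)
$- \sqrt{\frac{1}{-2121} + u{\left(61 \right)}} = - \sqrt{\frac{1}{-2121} + 9} = - \sqrt{- \frac{1}{2121} + 9} = - \sqrt{\frac{19088}{2121}} = - \frac{4 \sqrt{2530353}}{2121}$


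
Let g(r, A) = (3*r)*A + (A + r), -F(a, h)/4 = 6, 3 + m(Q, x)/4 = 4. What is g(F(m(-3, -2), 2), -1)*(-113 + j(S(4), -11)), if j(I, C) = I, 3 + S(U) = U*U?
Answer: -4700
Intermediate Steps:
m(Q, x) = 4 (m(Q, x) = -12 + 4*4 = -12 + 16 = 4)
S(U) = -3 + U**2 (S(U) = -3 + U*U = -3 + U**2)
F(a, h) = -24 (F(a, h) = -4*6 = -24)
g(r, A) = A + r + 3*A*r (g(r, A) = 3*A*r + (A + r) = A + r + 3*A*r)
g(F(m(-3, -2), 2), -1)*(-113 + j(S(4), -11)) = (-1 - 24 + 3*(-1)*(-24))*(-113 + (-3 + 4**2)) = (-1 - 24 + 72)*(-113 + (-3 + 16)) = 47*(-113 + 13) = 47*(-100) = -4700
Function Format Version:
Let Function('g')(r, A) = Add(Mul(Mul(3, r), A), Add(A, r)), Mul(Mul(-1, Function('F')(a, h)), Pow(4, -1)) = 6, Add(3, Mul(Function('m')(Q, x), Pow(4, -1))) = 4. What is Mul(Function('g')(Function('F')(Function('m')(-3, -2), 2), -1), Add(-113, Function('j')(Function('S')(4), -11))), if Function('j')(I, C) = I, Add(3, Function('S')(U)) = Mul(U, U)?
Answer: -4700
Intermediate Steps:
Function('m')(Q, x) = 4 (Function('m')(Q, x) = Add(-12, Mul(4, 4)) = Add(-12, 16) = 4)
Function('S')(U) = Add(-3, Pow(U, 2)) (Function('S')(U) = Add(-3, Mul(U, U)) = Add(-3, Pow(U, 2)))
Function('F')(a, h) = -24 (Function('F')(a, h) = Mul(-4, 6) = -24)
Function('g')(r, A) = Add(A, r, Mul(3, A, r)) (Function('g')(r, A) = Add(Mul(3, A, r), Add(A, r)) = Add(A, r, Mul(3, A, r)))
Mul(Function('g')(Function('F')(Function('m')(-3, -2), 2), -1), Add(-113, Function('j')(Function('S')(4), -11))) = Mul(Add(-1, -24, Mul(3, -1, -24)), Add(-113, Add(-3, Pow(4, 2)))) = Mul(Add(-1, -24, 72), Add(-113, Add(-3, 16))) = Mul(47, Add(-113, 13)) = Mul(47, -100) = -4700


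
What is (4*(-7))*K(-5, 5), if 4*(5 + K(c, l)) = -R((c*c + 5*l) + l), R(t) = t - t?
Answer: 140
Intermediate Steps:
R(t) = 0
K(c, l) = -5 (K(c, l) = -5 + (-1*0)/4 = -5 + (1/4)*0 = -5 + 0 = -5)
(4*(-7))*K(-5, 5) = (4*(-7))*(-5) = -28*(-5) = 140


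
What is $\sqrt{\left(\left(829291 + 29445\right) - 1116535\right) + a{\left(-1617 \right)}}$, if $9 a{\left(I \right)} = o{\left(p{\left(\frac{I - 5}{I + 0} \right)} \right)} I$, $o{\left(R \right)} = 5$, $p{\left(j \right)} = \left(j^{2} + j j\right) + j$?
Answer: $\frac{2 i \sqrt{582069}}{3} \approx 508.62 i$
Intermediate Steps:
$p{\left(j \right)} = j + 2 j^{2}$ ($p{\left(j \right)} = \left(j^{2} + j^{2}\right) + j = 2 j^{2} + j = j + 2 j^{2}$)
$a{\left(I \right)} = \frac{5 I}{9}$
$\sqrt{\left(\left(829291 + 29445\right) - 1116535\right) + a{\left(-1617 \right)}} = \sqrt{\left(\left(829291 + 29445\right) - 1116535\right) + \frac{5}{9} \left(-1617\right)} = \sqrt{\left(858736 - 1116535\right) - \frac{2695}{3}} = \sqrt{-257799 - \frac{2695}{3}} = \sqrt{- \frac{776092}{3}} = \frac{2 i \sqrt{582069}}{3}$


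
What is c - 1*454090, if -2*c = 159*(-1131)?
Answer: -728351/2 ≈ -3.6418e+5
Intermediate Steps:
c = 179829/2 (c = -159*(-1131)/2 = -½*(-179829) = 179829/2 ≈ 89915.)
c - 1*454090 = 179829/2 - 1*454090 = 179829/2 - 454090 = -728351/2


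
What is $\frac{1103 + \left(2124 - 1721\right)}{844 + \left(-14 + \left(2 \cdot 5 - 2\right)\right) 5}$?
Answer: $\frac{753}{407} \approx 1.8501$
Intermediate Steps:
$\frac{1103 + \left(2124 - 1721\right)}{844 + \left(-14 + \left(2 \cdot 5 - 2\right)\right) 5} = \frac{1103 + \left(2124 - 1721\right)}{844 + \left(-14 + \left(10 - 2\right)\right) 5} = \frac{1103 + 403}{844 + \left(-14 + 8\right) 5} = \frac{1506}{844 - 30} = \frac{1506}{814} = 1506 \cdot \frac{1}{814} = \frac{753}{407}$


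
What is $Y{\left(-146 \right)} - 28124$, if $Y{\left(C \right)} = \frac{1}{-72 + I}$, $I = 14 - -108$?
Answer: $- \frac{1406199}{50} \approx -28124.0$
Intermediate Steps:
$I = 122$ ($I = 14 + 108 = 122$)
$Y{\left(C \right)} = \frac{1}{50}$ ($Y{\left(C \right)} = \frac{1}{-72 + 122} = \frac{1}{50}$)
$Y{\left(-146 \right)} - 28124 = \frac{1}{50} - 28124 = - \frac{1406199}{50}$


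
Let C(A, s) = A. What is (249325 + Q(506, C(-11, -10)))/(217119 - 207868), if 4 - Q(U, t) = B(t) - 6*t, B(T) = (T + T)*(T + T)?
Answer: 248779/9251 ≈ 26.892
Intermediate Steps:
B(T) = 4*T² (B(T) = (2*T)*(2*T) = 4*T²)
Q(U, t) = 4 - 4*t² + 6*t (Q(U, t) = 4 - (4*t² - 6*t) = 4 - (-6*t + 4*t²) = 4 + (-4*t² + 6*t) = 4 - 4*t² + 6*t)
(249325 + Q(506, C(-11, -10)))/(217119 - 207868) = (249325 + (4 - 4*(-11)² + 6*(-11)))/(217119 - 207868) = (249325 + (4 - 4*121 - 66))/9251 = (249325 + (4 - 484 - 66))*(1/9251) = (249325 - 546)*(1/9251) = 248779*(1/9251) = 248779/9251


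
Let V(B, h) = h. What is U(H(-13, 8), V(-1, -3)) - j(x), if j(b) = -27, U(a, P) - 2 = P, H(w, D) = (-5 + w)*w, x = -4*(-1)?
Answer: 26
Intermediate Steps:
x = 4
H(w, D) = w*(-5 + w)
U(a, P) = 2 + P
U(H(-13, 8), V(-1, -3)) - j(x) = (2 - 3) - 1*(-27) = -1 + 27 = 26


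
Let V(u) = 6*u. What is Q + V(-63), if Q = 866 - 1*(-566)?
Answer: 1054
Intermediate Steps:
Q = 1432 (Q = 866 + 566 = 1432)
Q + V(-63) = 1432 + 6*(-63) = 1432 - 378 = 1054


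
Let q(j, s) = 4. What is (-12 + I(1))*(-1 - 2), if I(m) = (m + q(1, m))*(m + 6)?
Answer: -69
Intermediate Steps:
I(m) = (4 + m)*(6 + m) (I(m) = (m + 4)*(m + 6) = (4 + m)*(6 + m))
(-12 + I(1))*(-1 - 2) = (-12 + (24 + 1² + 10*1))*(-1 - 2) = (-12 + (24 + 1 + 10))*(-3) = (-12 + 35)*(-3) = 23*(-3) = -69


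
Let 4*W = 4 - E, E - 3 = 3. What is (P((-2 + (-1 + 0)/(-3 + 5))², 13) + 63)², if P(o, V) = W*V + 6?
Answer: 15625/4 ≈ 3906.3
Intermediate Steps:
E = 6 (E = 3 + 3 = 6)
W = -½ (W = (4 - 1*6)/4 = (4 - 6)/4 = (¼)*(-2) = -½ ≈ -0.50000)
P(o, V) = 6 - V/2 (P(o, V) = -V/2 + 6 = 6 - V/2)
(P((-2 + (-1 + 0)/(-3 + 5))², 13) + 63)² = ((6 - ½*13) + 63)² = ((6 - 13/2) + 63)² = (-½ + 63)² = (125/2)² = 15625/4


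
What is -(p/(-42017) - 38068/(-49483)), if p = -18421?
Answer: -2511029499/2079127211 ≈ -1.2077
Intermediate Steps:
-(p/(-42017) - 38068/(-49483)) = -(-18421/(-42017) - 38068/(-49483)) = -(-18421*(-1/42017) - 38068*(-1/49483)) = -(18421/42017 + 38068/49483) = -1*2511029499/2079127211 = -2511029499/2079127211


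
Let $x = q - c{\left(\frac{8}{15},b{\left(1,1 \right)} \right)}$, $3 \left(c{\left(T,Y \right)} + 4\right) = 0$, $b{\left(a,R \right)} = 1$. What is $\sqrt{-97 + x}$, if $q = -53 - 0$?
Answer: $i \sqrt{146} \approx 12.083 i$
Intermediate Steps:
$c{\left(T,Y \right)} = -4$ ($c{\left(T,Y \right)} = -4 + \frac{1}{3} \cdot 0 = -4 + 0 = -4$)
$q = -53$ ($q = -53 + 0 = -53$)
$x = -49$ ($x = -53 - -4 = -53 + 4 = -49$)
$\sqrt{-97 + x} = \sqrt{-97 - 49} = \sqrt{-146} = i \sqrt{146}$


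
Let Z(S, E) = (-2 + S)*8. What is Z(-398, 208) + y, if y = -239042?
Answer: -242242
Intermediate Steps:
Z(S, E) = -16 + 8*S
Z(-398, 208) + y = (-16 + 8*(-398)) - 239042 = (-16 - 3184) - 239042 = -3200 - 239042 = -242242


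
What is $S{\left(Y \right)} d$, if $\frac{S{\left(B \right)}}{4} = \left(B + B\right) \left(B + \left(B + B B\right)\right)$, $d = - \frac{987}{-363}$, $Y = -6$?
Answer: $- \frac{379008}{121} \approx -3132.3$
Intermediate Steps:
$d = \frac{329}{121}$ ($d = \left(-987\right) \left(- \frac{1}{363}\right) = \frac{329}{121} \approx 2.719$)
$S{\left(B \right)} = 8 B \left(B^{2} + 2 B\right)$ ($S{\left(B \right)} = 4 \left(B + B\right) \left(B + \left(B + B B\right)\right) = 4 \cdot 2 B \left(B + \left(B + B^{2}\right)\right) = 4 \cdot 2 B \left(B^{2} + 2 B\right) = 8 B \left(B^{2} + 2 B\right)$)
$S{\left(Y \right)} d = 8 \left(-6\right)^{2} \left(2 - 6\right) \frac{329}{121} = 8 \cdot 36 \left(-4\right) \frac{329}{121} = \left(-1152\right) \frac{329}{121} = - \frac{379008}{121}$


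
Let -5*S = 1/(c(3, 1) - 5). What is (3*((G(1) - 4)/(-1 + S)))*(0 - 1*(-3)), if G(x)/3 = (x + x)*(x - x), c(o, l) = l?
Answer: 720/19 ≈ 37.895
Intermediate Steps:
S = 1/20 (S = -1/(5*(1 - 5)) = -⅕/(-4) = -⅕*(-¼) = 1/20 ≈ 0.050000)
G(x) = 0 (G(x) = 3*((x + x)*(x - x)) = 3*((2*x)*0) = 3*0 = 0)
(3*((G(1) - 4)/(-1 + S)))*(0 - 1*(-3)) = (3*((0 - 4)/(-1 + 1/20)))*(0 - 1*(-3)) = (3*(-4/(-19/20)))*(0 + 3) = (3*(-4*(-20/19)))*3 = (3*(80/19))*3 = (240/19)*3 = 720/19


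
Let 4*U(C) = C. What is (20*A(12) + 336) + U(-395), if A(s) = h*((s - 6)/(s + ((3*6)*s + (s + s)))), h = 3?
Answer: 6683/28 ≈ 238.68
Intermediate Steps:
U(C) = C/4
A(s) = (-6 + s)/(7*s) (A(s) = 3*((s - 6)/(s + ((3*6)*s + (s + s)))) = 3*((-6 + s)/(s + (18*s + 2*s))) = 3*((-6 + s)/(s + 20*s)) = 3*((-6 + s)/((21*s))) = 3*((-6 + s)*(1/(21*s))) = 3*((-6 + s)/(21*s)) = (-6 + s)/(7*s))
(20*A(12) + 336) + U(-395) = (20*((⅐)*(-6 + 12)/12) + 336) + (¼)*(-395) = (20*((⅐)*(1/12)*6) + 336) - 395/4 = (20*(1/14) + 336) - 395/4 = (10/7 + 336) - 395/4 = 2362/7 - 395/4 = 6683/28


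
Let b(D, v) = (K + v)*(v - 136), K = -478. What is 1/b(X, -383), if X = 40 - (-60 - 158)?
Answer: 1/446859 ≈ 2.2378e-6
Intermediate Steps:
X = 258 (X = 40 - 1*(-218) = 40 + 218 = 258)
b(D, v) = (-478 + v)*(-136 + v) (b(D, v) = (-478 + v)*(v - 136) = (-478 + v)*(-136 + v))
1/b(X, -383) = 1/(65008 + (-383)**2 - 614*(-383)) = 1/(65008 + 146689 + 235162) = 1/446859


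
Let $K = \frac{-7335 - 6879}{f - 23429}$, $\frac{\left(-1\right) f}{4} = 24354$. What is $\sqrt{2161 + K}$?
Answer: $\frac{\sqrt{31559911498855}}{120845} \approx 46.488$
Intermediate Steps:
$f = -97416$ ($f = \left(-4\right) 24354 = -97416$)
$K = \frac{14214}{120845}$ ($K = \frac{-7335 - 6879}{-97416 - 23429} = - \frac{14214}{-120845} = \left(-14214\right) \left(- \frac{1}{120845}\right) = \frac{14214}{120845} \approx 0.11762$)
$\sqrt{2161 + K} = \sqrt{2161 + \frac{14214}{120845}} = \sqrt{\frac{261160259}{120845}} = \frac{\sqrt{31559911498855}}{120845}$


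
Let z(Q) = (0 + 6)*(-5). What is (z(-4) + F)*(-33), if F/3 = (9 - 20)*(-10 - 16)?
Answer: -27324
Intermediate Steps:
z(Q) = -30 (z(Q) = 6*(-5) = -30)
F = 858 (F = 3*((9 - 20)*(-10 - 16)) = 3*(-11*(-26)) = 3*286 = 858)
(z(-4) + F)*(-33) = (-30 + 858)*(-33) = 828*(-33) = -27324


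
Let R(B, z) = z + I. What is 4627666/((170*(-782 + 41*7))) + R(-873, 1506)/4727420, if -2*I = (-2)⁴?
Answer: -1093839737251/19890619650 ≈ -54.993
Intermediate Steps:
I = -8 (I = -½*(-2)⁴ = -½*16 = -8)
R(B, z) = -8 + z (R(B, z) = z - 8 = -8 + z)
4627666/((170*(-782 + 41*7))) + R(-873, 1506)/4727420 = 4627666/((170*(-782 + 41*7))) + (-8 + 1506)/4727420 = 4627666/((170*(-782 + 287))) + 1498*(1/4727420) = 4627666/((170*(-495))) + 749/2363710 = 4627666/(-84150) + 749/2363710 = 4627666*(-1/84150) + 749/2363710 = -2313833/42075 + 749/2363710 = -1093839737251/19890619650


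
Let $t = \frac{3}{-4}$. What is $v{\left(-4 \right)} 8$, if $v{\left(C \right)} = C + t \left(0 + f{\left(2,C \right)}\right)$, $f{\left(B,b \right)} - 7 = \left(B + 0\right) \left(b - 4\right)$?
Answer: $22$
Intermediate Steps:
$f{\left(B,b \right)} = 7 + B \left(-4 + b\right)$ ($f{\left(B,b \right)} = 7 + \left(B + 0\right) \left(b - 4\right) = 7 + B \left(-4 + b\right)$)
$t = - \frac{3}{4}$ ($t = 3 \left(- \frac{1}{4}\right) = - \frac{3}{4} \approx -0.75$)
$v{\left(C \right)} = \frac{3}{4} - \frac{C}{2}$ ($v{\left(C \right)} = C - \frac{3 \left(0 + \left(7 - 8 + 2 C\right)\right)}{4} = C - \frac{3 \left(0 + \left(-1 + 2 C\right)\right)}{4} = C - \frac{3 \left(-1 + 2 C\right)}{4} = C - \left(- \frac{3}{4} + \frac{3 C}{2}\right) = \frac{3}{4} - \frac{C}{2}$)
$v{\left(-4 \right)} 8 = \left(\frac{3}{4} - -2\right) 8 = \left(\frac{3}{4} + 2\right) 8 = \frac{11}{4} \cdot 8 = 22$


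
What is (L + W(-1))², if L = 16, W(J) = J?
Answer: 225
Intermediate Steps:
(L + W(-1))² = (16 - 1)² = 15² = 225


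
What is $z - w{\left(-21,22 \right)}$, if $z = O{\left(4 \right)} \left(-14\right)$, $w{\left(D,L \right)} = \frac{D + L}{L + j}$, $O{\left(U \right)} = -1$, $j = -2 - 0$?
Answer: $\frac{279}{20} \approx 13.95$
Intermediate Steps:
$j = -2$ ($j = -2 + 0 = -2$)
$w{\left(D,L \right)} = \frac{D + L}{-2 + L}$ ($w{\left(D,L \right)} = \frac{D + L}{L - 2} = \frac{D + L}{-2 + L}$)
$z = 14$ ($z = \left(-1\right) \left(-14\right) = 14$)
$z - w{\left(-21,22 \right)} = 14 - \frac{-21 + 22}{-2 + 22} = 14 - \frac{1}{20} \cdot 1 = 14 - \frac{1}{20} = \frac{279}{20}$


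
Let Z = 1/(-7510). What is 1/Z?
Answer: -7510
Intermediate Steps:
Z = -1/7510 ≈ -0.00013316
1/Z = 1/(-1/7510) = -7510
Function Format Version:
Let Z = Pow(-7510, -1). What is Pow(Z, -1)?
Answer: -7510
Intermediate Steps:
Z = Rational(-1, 7510) ≈ -0.00013316
Pow(Z, -1) = Pow(Rational(-1, 7510), -1) = -7510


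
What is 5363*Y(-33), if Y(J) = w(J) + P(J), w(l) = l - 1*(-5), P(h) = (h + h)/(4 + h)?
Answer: -4000798/29 ≈ -1.3796e+5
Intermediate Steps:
P(h) = 2*h/(4 + h) (P(h) = (2*h)/(4 + h) = 2*h/(4 + h))
w(l) = 5 + l (w(l) = l + 5 = 5 + l)
Y(J) = 5 + J + 2*J/(4 + J) (Y(J) = (5 + J) + 2*J/(4 + J) = 5 + J + 2*J/(4 + J))
5363*Y(-33) = 5363*((20 + (-33)**2 + 11*(-33))/(4 - 33)) = 5363*((20 + 1089 - 363)/(-29)) = 5363*(-1/29*746) = 5363*(-746/29) = -4000798/29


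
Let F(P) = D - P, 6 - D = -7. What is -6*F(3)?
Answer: -60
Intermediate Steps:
D = 13 (D = 6 - 1*(-7) = 6 + 7 = 13)
F(P) = 13 - P
-6*F(3) = -6*(13 - 1*3) = -6*(13 - 3) = -6*10 = -60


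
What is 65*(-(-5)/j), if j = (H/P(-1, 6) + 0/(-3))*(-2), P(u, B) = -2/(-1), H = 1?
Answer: -325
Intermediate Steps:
P(u, B) = 2 (P(u, B) = -2*(-1) = 2)
j = -1 (j = (1/2 + 0/(-3))*(-2) = (1*(½) + 0*(-⅓))*(-2) = (½ + 0)*(-2) = (½)*(-2) = -1)
65*(-(-5)/j) = 65*(-(-5)/(-1)) = 65*(-(-5)*(-1)) = 65*(-1*5) = 65*(-5) = -325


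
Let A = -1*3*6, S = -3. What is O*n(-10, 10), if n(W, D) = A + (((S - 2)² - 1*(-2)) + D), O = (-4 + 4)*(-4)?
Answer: 0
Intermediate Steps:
O = 0 (O = 0*(-4) = 0)
A = -18 (A = -3*6 = -18)
n(W, D) = 9 + D (n(W, D) = -18 + (((-3 - 2)² - 1*(-2)) + D) = -18 + (((-5)² + 2) + D) = -18 + ((25 + 2) + D) = -18 + (27 + D) = 9 + D)
O*n(-10, 10) = 0*(9 + 10) = 0*19 = 0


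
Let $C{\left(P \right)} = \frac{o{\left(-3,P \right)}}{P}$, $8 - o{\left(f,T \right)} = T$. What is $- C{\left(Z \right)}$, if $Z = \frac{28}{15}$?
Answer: $- \frac{23}{7} \approx -3.2857$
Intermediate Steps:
$o{\left(f,T \right)} = 8 - T$
$Z = \frac{28}{15}$ ($Z = 28 \cdot \frac{1}{15} = \frac{28}{15} \approx 1.8667$)
$C{\left(P \right)} = \frac{8 - P}{P}$
$- C{\left(Z \right)} = - \frac{8 - \frac{28}{15}}{\frac{28}{15}} = - \frac{15 \left(8 - \frac{28}{15}\right)}{28} = - \frac{15 \cdot 92}{28 \cdot 15} = \left(-1\right) \frac{23}{7} = - \frac{23}{7}$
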